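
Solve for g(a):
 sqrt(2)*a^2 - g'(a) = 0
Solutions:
 g(a) = C1 + sqrt(2)*a^3/3


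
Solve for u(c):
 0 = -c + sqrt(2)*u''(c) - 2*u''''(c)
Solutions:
 u(c) = C1 + C2*c + C3*exp(-2^(3/4)*c/2) + C4*exp(2^(3/4)*c/2) + sqrt(2)*c^3/12


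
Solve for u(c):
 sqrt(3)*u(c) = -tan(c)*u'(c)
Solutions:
 u(c) = C1/sin(c)^(sqrt(3))


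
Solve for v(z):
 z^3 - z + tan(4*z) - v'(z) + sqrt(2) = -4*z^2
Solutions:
 v(z) = C1 + z^4/4 + 4*z^3/3 - z^2/2 + sqrt(2)*z - log(cos(4*z))/4


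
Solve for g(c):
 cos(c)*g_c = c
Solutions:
 g(c) = C1 + Integral(c/cos(c), c)


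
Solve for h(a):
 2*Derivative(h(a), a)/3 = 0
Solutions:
 h(a) = C1


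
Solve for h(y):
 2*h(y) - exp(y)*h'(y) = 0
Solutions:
 h(y) = C1*exp(-2*exp(-y))


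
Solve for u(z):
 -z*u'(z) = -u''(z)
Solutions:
 u(z) = C1 + C2*erfi(sqrt(2)*z/2)


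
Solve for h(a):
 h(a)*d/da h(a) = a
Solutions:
 h(a) = -sqrt(C1 + a^2)
 h(a) = sqrt(C1 + a^2)


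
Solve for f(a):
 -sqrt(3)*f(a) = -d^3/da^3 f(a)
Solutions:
 f(a) = C3*exp(3^(1/6)*a) + (C1*sin(3^(2/3)*a/2) + C2*cos(3^(2/3)*a/2))*exp(-3^(1/6)*a/2)


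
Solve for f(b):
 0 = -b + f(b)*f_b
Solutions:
 f(b) = -sqrt(C1 + b^2)
 f(b) = sqrt(C1 + b^2)


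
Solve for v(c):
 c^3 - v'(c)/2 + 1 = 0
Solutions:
 v(c) = C1 + c^4/2 + 2*c


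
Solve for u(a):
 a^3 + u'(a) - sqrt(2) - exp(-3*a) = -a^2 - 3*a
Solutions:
 u(a) = C1 - a^4/4 - a^3/3 - 3*a^2/2 + sqrt(2)*a - exp(-3*a)/3


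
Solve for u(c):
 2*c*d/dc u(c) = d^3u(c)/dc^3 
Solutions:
 u(c) = C1 + Integral(C2*airyai(2^(1/3)*c) + C3*airybi(2^(1/3)*c), c)


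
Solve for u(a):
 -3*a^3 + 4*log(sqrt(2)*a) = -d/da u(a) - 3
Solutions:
 u(a) = C1 + 3*a^4/4 - 4*a*log(a) - a*log(4) + a


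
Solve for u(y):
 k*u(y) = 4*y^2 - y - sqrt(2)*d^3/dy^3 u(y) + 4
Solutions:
 u(y) = C1*exp(2^(5/6)*y*(-k)^(1/3)/2) + C2*exp(2^(5/6)*y*(-k)^(1/3)*(-1 + sqrt(3)*I)/4) + C3*exp(-2^(5/6)*y*(-k)^(1/3)*(1 + sqrt(3)*I)/4) + 4*y^2/k - y/k + 4/k


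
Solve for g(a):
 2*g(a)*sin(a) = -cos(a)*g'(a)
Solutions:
 g(a) = C1*cos(a)^2


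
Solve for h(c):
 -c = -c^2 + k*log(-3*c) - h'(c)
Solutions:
 h(c) = C1 - c^3/3 + c^2/2 + c*k*log(-c) + c*k*(-1 + log(3))


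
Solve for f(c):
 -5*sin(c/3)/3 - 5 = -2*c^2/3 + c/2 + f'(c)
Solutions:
 f(c) = C1 + 2*c^3/9 - c^2/4 - 5*c + 5*cos(c/3)


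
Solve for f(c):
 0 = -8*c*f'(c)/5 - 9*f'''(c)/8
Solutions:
 f(c) = C1 + Integral(C2*airyai(-4*75^(1/3)*c/15) + C3*airybi(-4*75^(1/3)*c/15), c)


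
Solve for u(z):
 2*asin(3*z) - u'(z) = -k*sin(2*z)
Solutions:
 u(z) = C1 - k*cos(2*z)/2 + 2*z*asin(3*z) + 2*sqrt(1 - 9*z^2)/3


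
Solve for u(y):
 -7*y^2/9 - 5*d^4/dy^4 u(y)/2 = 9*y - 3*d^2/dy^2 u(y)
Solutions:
 u(y) = C1 + C2*y + C3*exp(-sqrt(30)*y/5) + C4*exp(sqrt(30)*y/5) + 7*y^4/324 + y^3/2 + 35*y^2/162


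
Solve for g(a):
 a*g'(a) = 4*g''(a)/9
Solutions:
 g(a) = C1 + C2*erfi(3*sqrt(2)*a/4)


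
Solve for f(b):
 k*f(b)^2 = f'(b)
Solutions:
 f(b) = -1/(C1 + b*k)


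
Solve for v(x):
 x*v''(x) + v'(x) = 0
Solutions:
 v(x) = C1 + C2*log(x)


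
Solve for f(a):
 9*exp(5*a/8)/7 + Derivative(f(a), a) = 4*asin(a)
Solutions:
 f(a) = C1 + 4*a*asin(a) + 4*sqrt(1 - a^2) - 72*exp(5*a/8)/35


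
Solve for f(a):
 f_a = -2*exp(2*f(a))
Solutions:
 f(a) = log(-sqrt(-1/(C1 - 2*a))) - log(2)/2
 f(a) = log(-1/(C1 - 2*a))/2 - log(2)/2


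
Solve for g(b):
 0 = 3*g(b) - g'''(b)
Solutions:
 g(b) = C3*exp(3^(1/3)*b) + (C1*sin(3^(5/6)*b/2) + C2*cos(3^(5/6)*b/2))*exp(-3^(1/3)*b/2)


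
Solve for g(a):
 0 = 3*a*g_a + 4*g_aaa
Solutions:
 g(a) = C1 + Integral(C2*airyai(-6^(1/3)*a/2) + C3*airybi(-6^(1/3)*a/2), a)


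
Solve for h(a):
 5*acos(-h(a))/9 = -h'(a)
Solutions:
 Integral(1/acos(-_y), (_y, h(a))) = C1 - 5*a/9


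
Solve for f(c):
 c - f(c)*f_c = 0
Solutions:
 f(c) = -sqrt(C1 + c^2)
 f(c) = sqrt(C1 + c^2)


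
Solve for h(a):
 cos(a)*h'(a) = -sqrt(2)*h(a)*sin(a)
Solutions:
 h(a) = C1*cos(a)^(sqrt(2))


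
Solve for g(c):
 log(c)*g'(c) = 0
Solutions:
 g(c) = C1


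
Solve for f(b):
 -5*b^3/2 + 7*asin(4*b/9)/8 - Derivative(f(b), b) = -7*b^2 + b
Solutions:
 f(b) = C1 - 5*b^4/8 + 7*b^3/3 - b^2/2 + 7*b*asin(4*b/9)/8 + 7*sqrt(81 - 16*b^2)/32


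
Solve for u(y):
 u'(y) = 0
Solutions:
 u(y) = C1


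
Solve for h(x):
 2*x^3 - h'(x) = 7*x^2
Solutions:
 h(x) = C1 + x^4/2 - 7*x^3/3


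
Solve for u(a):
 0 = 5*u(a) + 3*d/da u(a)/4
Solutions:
 u(a) = C1*exp(-20*a/3)


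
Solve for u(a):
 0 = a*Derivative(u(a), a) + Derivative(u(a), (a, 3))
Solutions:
 u(a) = C1 + Integral(C2*airyai(-a) + C3*airybi(-a), a)


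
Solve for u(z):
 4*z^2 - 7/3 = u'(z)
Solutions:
 u(z) = C1 + 4*z^3/3 - 7*z/3


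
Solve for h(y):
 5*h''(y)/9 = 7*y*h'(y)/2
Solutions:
 h(y) = C1 + C2*erfi(3*sqrt(35)*y/10)


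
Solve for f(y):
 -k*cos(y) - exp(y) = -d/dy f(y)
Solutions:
 f(y) = C1 + k*sin(y) + exp(y)


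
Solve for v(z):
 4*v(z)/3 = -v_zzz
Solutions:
 v(z) = C3*exp(-6^(2/3)*z/3) + (C1*sin(2^(2/3)*3^(1/6)*z/2) + C2*cos(2^(2/3)*3^(1/6)*z/2))*exp(6^(2/3)*z/6)


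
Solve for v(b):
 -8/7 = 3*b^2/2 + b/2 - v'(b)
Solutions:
 v(b) = C1 + b^3/2 + b^2/4 + 8*b/7


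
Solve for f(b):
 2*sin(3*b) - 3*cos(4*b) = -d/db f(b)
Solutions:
 f(b) = C1 + 3*sin(4*b)/4 + 2*cos(3*b)/3


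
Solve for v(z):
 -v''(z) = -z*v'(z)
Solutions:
 v(z) = C1 + C2*erfi(sqrt(2)*z/2)


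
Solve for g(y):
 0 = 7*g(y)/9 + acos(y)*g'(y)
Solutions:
 g(y) = C1*exp(-7*Integral(1/acos(y), y)/9)


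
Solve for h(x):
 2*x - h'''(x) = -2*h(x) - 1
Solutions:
 h(x) = C3*exp(2^(1/3)*x) - x + (C1*sin(2^(1/3)*sqrt(3)*x/2) + C2*cos(2^(1/3)*sqrt(3)*x/2))*exp(-2^(1/3)*x/2) - 1/2


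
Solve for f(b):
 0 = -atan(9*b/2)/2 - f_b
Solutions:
 f(b) = C1 - b*atan(9*b/2)/2 + log(81*b^2 + 4)/18


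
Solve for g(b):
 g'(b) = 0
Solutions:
 g(b) = C1


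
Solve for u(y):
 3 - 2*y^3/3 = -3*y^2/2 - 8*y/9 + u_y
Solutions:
 u(y) = C1 - y^4/6 + y^3/2 + 4*y^2/9 + 3*y


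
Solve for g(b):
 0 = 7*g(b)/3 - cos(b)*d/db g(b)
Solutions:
 g(b) = C1*(sin(b) + 1)^(7/6)/(sin(b) - 1)^(7/6)


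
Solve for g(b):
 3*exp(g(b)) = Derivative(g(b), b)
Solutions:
 g(b) = log(-1/(C1 + 3*b))


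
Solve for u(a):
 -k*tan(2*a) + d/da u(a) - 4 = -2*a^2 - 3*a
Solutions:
 u(a) = C1 - 2*a^3/3 - 3*a^2/2 + 4*a - k*log(cos(2*a))/2


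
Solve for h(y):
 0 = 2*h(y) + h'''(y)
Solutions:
 h(y) = C3*exp(-2^(1/3)*y) + (C1*sin(2^(1/3)*sqrt(3)*y/2) + C2*cos(2^(1/3)*sqrt(3)*y/2))*exp(2^(1/3)*y/2)


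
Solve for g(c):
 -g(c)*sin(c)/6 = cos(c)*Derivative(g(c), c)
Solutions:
 g(c) = C1*cos(c)^(1/6)


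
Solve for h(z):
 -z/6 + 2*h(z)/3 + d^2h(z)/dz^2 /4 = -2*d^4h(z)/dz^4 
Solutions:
 h(z) = z/4 + (C1*sin(3^(3/4)*z*cos(atan(sqrt(759)/3)/2)/3) + C2*cos(3^(3/4)*z*cos(atan(sqrt(759)/3)/2)/3))*exp(-3^(3/4)*z*sin(atan(sqrt(759)/3)/2)/3) + (C3*sin(3^(3/4)*z*cos(atan(sqrt(759)/3)/2)/3) + C4*cos(3^(3/4)*z*cos(atan(sqrt(759)/3)/2)/3))*exp(3^(3/4)*z*sin(atan(sqrt(759)/3)/2)/3)


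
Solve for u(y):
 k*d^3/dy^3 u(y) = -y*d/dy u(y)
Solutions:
 u(y) = C1 + Integral(C2*airyai(y*(-1/k)^(1/3)) + C3*airybi(y*(-1/k)^(1/3)), y)


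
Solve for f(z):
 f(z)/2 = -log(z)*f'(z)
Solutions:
 f(z) = C1*exp(-li(z)/2)


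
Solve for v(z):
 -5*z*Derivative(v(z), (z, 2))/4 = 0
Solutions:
 v(z) = C1 + C2*z


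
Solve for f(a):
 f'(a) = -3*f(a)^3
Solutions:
 f(a) = -sqrt(2)*sqrt(-1/(C1 - 3*a))/2
 f(a) = sqrt(2)*sqrt(-1/(C1 - 3*a))/2


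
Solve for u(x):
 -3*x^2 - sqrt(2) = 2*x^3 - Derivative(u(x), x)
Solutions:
 u(x) = C1 + x^4/2 + x^3 + sqrt(2)*x


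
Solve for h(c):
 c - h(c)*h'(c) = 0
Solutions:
 h(c) = -sqrt(C1 + c^2)
 h(c) = sqrt(C1 + c^2)


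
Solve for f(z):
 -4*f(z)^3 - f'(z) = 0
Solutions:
 f(z) = -sqrt(2)*sqrt(-1/(C1 - 4*z))/2
 f(z) = sqrt(2)*sqrt(-1/(C1 - 4*z))/2


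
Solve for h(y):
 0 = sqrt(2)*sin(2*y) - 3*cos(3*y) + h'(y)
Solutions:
 h(y) = C1 + sin(3*y) + sqrt(2)*cos(2*y)/2


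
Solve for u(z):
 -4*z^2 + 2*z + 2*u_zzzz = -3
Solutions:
 u(z) = C1 + C2*z + C3*z^2 + C4*z^3 + z^6/180 - z^5/120 - z^4/16


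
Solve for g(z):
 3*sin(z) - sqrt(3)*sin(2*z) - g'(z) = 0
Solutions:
 g(z) = C1 - 3*cos(z) + sqrt(3)*cos(2*z)/2


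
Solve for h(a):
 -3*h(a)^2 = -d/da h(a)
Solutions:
 h(a) = -1/(C1 + 3*a)


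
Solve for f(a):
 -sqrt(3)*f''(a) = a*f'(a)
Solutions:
 f(a) = C1 + C2*erf(sqrt(2)*3^(3/4)*a/6)


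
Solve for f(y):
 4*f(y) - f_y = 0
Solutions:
 f(y) = C1*exp(4*y)


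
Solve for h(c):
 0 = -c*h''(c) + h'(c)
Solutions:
 h(c) = C1 + C2*c^2


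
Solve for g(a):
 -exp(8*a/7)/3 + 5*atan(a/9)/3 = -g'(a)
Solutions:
 g(a) = C1 - 5*a*atan(a/9)/3 + 7*exp(8*a/7)/24 + 15*log(a^2 + 81)/2


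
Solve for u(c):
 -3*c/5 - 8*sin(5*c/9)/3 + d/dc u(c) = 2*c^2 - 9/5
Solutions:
 u(c) = C1 + 2*c^3/3 + 3*c^2/10 - 9*c/5 - 24*cos(5*c/9)/5


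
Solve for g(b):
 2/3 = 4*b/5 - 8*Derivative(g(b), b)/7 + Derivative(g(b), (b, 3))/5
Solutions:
 g(b) = C1 + C2*exp(-2*sqrt(70)*b/7) + C3*exp(2*sqrt(70)*b/7) + 7*b^2/20 - 7*b/12


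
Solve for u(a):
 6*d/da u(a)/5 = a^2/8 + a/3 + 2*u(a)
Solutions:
 u(a) = C1*exp(5*a/3) - a^2/16 - 29*a/120 - 29/200


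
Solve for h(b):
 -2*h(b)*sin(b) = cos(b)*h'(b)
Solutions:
 h(b) = C1*cos(b)^2


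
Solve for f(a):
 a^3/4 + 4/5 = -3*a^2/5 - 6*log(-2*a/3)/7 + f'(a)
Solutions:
 f(a) = C1 + a^4/16 + a^3/5 + 6*a*log(-a)/7 + 2*a*(-15*log(3) - 1 + 15*log(2))/35


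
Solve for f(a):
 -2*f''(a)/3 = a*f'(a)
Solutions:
 f(a) = C1 + C2*erf(sqrt(3)*a/2)


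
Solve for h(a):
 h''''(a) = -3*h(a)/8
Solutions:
 h(a) = (C1*sin(2^(3/4)*3^(1/4)*a/4) + C2*cos(2^(3/4)*3^(1/4)*a/4))*exp(-2^(3/4)*3^(1/4)*a/4) + (C3*sin(2^(3/4)*3^(1/4)*a/4) + C4*cos(2^(3/4)*3^(1/4)*a/4))*exp(2^(3/4)*3^(1/4)*a/4)


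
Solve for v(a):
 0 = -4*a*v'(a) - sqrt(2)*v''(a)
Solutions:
 v(a) = C1 + C2*erf(2^(1/4)*a)


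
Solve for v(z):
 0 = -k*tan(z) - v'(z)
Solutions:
 v(z) = C1 + k*log(cos(z))


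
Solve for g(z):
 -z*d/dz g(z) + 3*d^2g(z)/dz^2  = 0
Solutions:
 g(z) = C1 + C2*erfi(sqrt(6)*z/6)


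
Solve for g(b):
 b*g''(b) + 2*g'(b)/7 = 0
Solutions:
 g(b) = C1 + C2*b^(5/7)


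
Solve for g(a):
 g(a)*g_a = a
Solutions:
 g(a) = -sqrt(C1 + a^2)
 g(a) = sqrt(C1 + a^2)


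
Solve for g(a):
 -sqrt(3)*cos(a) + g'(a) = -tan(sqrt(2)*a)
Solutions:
 g(a) = C1 + sqrt(2)*log(cos(sqrt(2)*a))/2 + sqrt(3)*sin(a)


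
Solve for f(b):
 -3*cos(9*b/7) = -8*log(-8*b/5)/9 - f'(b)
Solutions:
 f(b) = C1 - 8*b*log(-b)/9 - 8*b*log(2)/3 + 8*b/9 + 8*b*log(5)/9 + 7*sin(9*b/7)/3


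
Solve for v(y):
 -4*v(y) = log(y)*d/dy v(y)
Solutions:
 v(y) = C1*exp(-4*li(y))


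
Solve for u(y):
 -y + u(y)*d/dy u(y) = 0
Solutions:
 u(y) = -sqrt(C1 + y^2)
 u(y) = sqrt(C1 + y^2)


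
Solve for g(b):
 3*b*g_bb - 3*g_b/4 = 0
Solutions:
 g(b) = C1 + C2*b^(5/4)


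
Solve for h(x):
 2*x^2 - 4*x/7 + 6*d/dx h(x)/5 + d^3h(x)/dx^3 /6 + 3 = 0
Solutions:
 h(x) = C1 + C2*sin(6*sqrt(5)*x/5) + C3*cos(6*sqrt(5)*x/5) - 5*x^3/9 + 5*x^2/21 - 55*x/27


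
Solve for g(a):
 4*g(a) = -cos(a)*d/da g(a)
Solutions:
 g(a) = C1*(sin(a)^2 - 2*sin(a) + 1)/(sin(a)^2 + 2*sin(a) + 1)


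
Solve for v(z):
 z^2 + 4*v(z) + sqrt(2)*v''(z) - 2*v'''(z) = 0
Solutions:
 v(z) = C1*exp(z*(-18*(sqrt(2)/108 + 1 + sqrt(2)*sqrt(-1 + (sqrt(2) + 108)^2/2)/108)^(1/3) - 1/(sqrt(2)/108 + 1 + sqrt(2)*sqrt(-1 + (sqrt(2) + 108)^2/2)/108)^(1/3) + 6*sqrt(2))/36)*sin(sqrt(3)*z*(-18*(sqrt(2)/108 + 1 + sqrt(2)*sqrt(-1 + 1458*(-2 - sqrt(2)/54)^2)/108)^(1/3) + (sqrt(2)/108 + 1 + sqrt(2)*sqrt(-1 + 1458*(-2 - sqrt(2)/54)^2)/108)^(-1/3))/36) + C2*exp(z*(-18*(sqrt(2)/108 + 1 + sqrt(2)*sqrt(-1 + (sqrt(2) + 108)^2/2)/108)^(1/3) - 1/(sqrt(2)/108 + 1 + sqrt(2)*sqrt(-1 + (sqrt(2) + 108)^2/2)/108)^(1/3) + 6*sqrt(2))/36)*cos(sqrt(3)*z*(-18*(sqrt(2)/108 + 1 + sqrt(2)*sqrt(-1 + 1458*(-2 - sqrt(2)/54)^2)/108)^(1/3) + (sqrt(2)/108 + 1 + sqrt(2)*sqrt(-1 + 1458*(-2 - sqrt(2)/54)^2)/108)^(-1/3))/36) + C3*exp(z*(1/(18*(sqrt(2)/108 + 1 + sqrt(2)*sqrt(-1 + (sqrt(2) + 108)^2/2)/108)^(1/3)) + sqrt(2)/6 + (sqrt(2)/108 + 1 + sqrt(2)*sqrt(-1 + (sqrt(2) + 108)^2/2)/108)^(1/3))) - z^2/4 + sqrt(2)/8


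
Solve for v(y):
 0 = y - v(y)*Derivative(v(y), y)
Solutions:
 v(y) = -sqrt(C1 + y^2)
 v(y) = sqrt(C1 + y^2)


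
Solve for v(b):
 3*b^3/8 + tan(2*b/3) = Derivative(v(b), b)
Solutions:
 v(b) = C1 + 3*b^4/32 - 3*log(cos(2*b/3))/2


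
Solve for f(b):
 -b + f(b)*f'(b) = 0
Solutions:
 f(b) = -sqrt(C1 + b^2)
 f(b) = sqrt(C1 + b^2)


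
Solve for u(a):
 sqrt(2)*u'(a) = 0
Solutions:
 u(a) = C1


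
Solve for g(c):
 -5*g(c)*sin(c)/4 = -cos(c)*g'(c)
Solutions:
 g(c) = C1/cos(c)^(5/4)


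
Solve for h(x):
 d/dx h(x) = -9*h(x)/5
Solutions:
 h(x) = C1*exp(-9*x/5)


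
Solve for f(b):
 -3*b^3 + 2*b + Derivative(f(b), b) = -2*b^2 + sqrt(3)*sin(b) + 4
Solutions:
 f(b) = C1 + 3*b^4/4 - 2*b^3/3 - b^2 + 4*b - sqrt(3)*cos(b)


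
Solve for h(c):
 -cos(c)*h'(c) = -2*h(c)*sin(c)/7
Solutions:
 h(c) = C1/cos(c)^(2/7)


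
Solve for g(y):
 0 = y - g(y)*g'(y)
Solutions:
 g(y) = -sqrt(C1 + y^2)
 g(y) = sqrt(C1 + y^2)


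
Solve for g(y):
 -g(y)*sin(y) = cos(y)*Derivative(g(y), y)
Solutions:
 g(y) = C1*cos(y)


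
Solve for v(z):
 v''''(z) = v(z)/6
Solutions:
 v(z) = C1*exp(-6^(3/4)*z/6) + C2*exp(6^(3/4)*z/6) + C3*sin(6^(3/4)*z/6) + C4*cos(6^(3/4)*z/6)


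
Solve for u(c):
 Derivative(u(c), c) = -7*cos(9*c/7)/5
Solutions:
 u(c) = C1 - 49*sin(9*c/7)/45


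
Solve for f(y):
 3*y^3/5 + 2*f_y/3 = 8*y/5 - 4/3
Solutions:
 f(y) = C1 - 9*y^4/40 + 6*y^2/5 - 2*y


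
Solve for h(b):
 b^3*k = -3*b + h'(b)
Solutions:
 h(b) = C1 + b^4*k/4 + 3*b^2/2


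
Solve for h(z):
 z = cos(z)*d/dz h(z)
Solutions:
 h(z) = C1 + Integral(z/cos(z), z)


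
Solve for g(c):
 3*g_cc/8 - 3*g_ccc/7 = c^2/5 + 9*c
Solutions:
 g(c) = C1 + C2*c + C3*exp(7*c/8) + 2*c^4/45 + 1324*c^3/315 + 10592*c^2/735


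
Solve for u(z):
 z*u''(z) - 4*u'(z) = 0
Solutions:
 u(z) = C1 + C2*z^5


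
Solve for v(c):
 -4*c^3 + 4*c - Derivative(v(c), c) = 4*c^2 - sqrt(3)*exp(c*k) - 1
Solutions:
 v(c) = C1 - c^4 - 4*c^3/3 + 2*c^2 + c + sqrt(3)*exp(c*k)/k


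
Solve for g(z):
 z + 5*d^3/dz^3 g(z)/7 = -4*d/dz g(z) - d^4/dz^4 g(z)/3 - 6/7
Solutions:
 g(z) = C1 + C2*exp(z*(-10 + 25/(14*sqrt(24234) + 2183)^(1/3) + (14*sqrt(24234) + 2183)^(1/3))/14)*sin(sqrt(3)*z*(-(14*sqrt(24234) + 2183)^(1/3) + 25/(14*sqrt(24234) + 2183)^(1/3))/14) + C3*exp(z*(-10 + 25/(14*sqrt(24234) + 2183)^(1/3) + (14*sqrt(24234) + 2183)^(1/3))/14)*cos(sqrt(3)*z*(-(14*sqrt(24234) + 2183)^(1/3) + 25/(14*sqrt(24234) + 2183)^(1/3))/14) + C4*exp(-z*(25/(14*sqrt(24234) + 2183)^(1/3) + 5 + (14*sqrt(24234) + 2183)^(1/3))/7) - z^2/8 - 3*z/14


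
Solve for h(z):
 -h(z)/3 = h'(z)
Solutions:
 h(z) = C1*exp(-z/3)


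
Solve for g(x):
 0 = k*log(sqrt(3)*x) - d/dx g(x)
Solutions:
 g(x) = C1 + k*x*log(x) - k*x + k*x*log(3)/2


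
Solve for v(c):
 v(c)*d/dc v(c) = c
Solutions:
 v(c) = -sqrt(C1 + c^2)
 v(c) = sqrt(C1 + c^2)


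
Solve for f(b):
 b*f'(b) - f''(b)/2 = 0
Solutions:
 f(b) = C1 + C2*erfi(b)


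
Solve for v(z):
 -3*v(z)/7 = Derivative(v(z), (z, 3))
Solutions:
 v(z) = C3*exp(-3^(1/3)*7^(2/3)*z/7) + (C1*sin(3^(5/6)*7^(2/3)*z/14) + C2*cos(3^(5/6)*7^(2/3)*z/14))*exp(3^(1/3)*7^(2/3)*z/14)


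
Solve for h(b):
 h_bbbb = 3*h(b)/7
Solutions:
 h(b) = C1*exp(-3^(1/4)*7^(3/4)*b/7) + C2*exp(3^(1/4)*7^(3/4)*b/7) + C3*sin(3^(1/4)*7^(3/4)*b/7) + C4*cos(3^(1/4)*7^(3/4)*b/7)


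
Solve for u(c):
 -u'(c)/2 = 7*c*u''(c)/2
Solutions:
 u(c) = C1 + C2*c^(6/7)


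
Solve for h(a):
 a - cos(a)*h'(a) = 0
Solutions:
 h(a) = C1 + Integral(a/cos(a), a)


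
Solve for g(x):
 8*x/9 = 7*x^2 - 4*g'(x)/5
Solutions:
 g(x) = C1 + 35*x^3/12 - 5*x^2/9


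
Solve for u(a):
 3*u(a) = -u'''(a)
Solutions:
 u(a) = C3*exp(-3^(1/3)*a) + (C1*sin(3^(5/6)*a/2) + C2*cos(3^(5/6)*a/2))*exp(3^(1/3)*a/2)


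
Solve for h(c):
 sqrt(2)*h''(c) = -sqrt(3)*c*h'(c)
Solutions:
 h(c) = C1 + C2*erf(6^(1/4)*c/2)


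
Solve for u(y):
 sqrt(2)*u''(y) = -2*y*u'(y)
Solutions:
 u(y) = C1 + C2*erf(2^(3/4)*y/2)


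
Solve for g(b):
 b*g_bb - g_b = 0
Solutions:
 g(b) = C1 + C2*b^2


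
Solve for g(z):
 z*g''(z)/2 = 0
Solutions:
 g(z) = C1 + C2*z


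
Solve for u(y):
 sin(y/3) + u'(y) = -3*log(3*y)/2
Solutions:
 u(y) = C1 - 3*y*log(y)/2 - 3*y*log(3)/2 + 3*y/2 + 3*cos(y/3)


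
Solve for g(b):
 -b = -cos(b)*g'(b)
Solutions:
 g(b) = C1 + Integral(b/cos(b), b)


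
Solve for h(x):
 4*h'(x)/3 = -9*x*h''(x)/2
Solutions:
 h(x) = C1 + C2*x^(19/27)


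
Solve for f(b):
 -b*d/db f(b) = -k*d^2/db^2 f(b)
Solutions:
 f(b) = C1 + C2*erf(sqrt(2)*b*sqrt(-1/k)/2)/sqrt(-1/k)


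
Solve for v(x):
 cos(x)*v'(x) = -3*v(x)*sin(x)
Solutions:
 v(x) = C1*cos(x)^3


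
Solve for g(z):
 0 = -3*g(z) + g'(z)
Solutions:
 g(z) = C1*exp(3*z)


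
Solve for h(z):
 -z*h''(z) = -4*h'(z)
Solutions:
 h(z) = C1 + C2*z^5


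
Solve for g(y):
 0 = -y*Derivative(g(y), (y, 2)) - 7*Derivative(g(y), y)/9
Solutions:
 g(y) = C1 + C2*y^(2/9)


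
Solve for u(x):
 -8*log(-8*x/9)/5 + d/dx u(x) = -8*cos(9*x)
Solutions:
 u(x) = C1 + 8*x*log(-x)/5 - 4*x*log(3) - 8*x/5 + 4*x*log(6)/5 + 4*x*log(2) - 8*sin(9*x)/9


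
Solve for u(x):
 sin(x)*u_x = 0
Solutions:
 u(x) = C1


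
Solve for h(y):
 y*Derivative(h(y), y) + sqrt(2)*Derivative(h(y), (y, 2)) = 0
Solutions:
 h(y) = C1 + C2*erf(2^(1/4)*y/2)


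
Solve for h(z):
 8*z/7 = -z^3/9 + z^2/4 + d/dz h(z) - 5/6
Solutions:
 h(z) = C1 + z^4/36 - z^3/12 + 4*z^2/7 + 5*z/6


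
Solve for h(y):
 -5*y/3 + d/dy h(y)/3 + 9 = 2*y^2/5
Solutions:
 h(y) = C1 + 2*y^3/5 + 5*y^2/2 - 27*y


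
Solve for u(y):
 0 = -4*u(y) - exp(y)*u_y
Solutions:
 u(y) = C1*exp(4*exp(-y))


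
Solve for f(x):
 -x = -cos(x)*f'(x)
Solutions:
 f(x) = C1 + Integral(x/cos(x), x)


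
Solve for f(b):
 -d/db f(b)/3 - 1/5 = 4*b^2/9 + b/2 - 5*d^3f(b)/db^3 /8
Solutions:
 f(b) = C1 + C2*exp(-2*sqrt(30)*b/15) + C3*exp(2*sqrt(30)*b/15) - 4*b^3/9 - 3*b^2/4 - 28*b/5


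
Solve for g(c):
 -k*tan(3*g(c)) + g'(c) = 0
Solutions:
 g(c) = -asin(C1*exp(3*c*k))/3 + pi/3
 g(c) = asin(C1*exp(3*c*k))/3


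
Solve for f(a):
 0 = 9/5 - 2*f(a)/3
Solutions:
 f(a) = 27/10


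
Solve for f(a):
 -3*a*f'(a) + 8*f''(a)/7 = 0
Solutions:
 f(a) = C1 + C2*erfi(sqrt(21)*a/4)


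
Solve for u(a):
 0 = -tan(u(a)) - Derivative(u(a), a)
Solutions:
 u(a) = pi - asin(C1*exp(-a))
 u(a) = asin(C1*exp(-a))


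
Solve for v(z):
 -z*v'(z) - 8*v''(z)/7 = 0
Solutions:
 v(z) = C1 + C2*erf(sqrt(7)*z/4)


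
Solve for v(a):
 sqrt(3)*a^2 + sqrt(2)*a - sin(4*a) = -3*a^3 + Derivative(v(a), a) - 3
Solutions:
 v(a) = C1 + 3*a^4/4 + sqrt(3)*a^3/3 + sqrt(2)*a^2/2 + 3*a + cos(4*a)/4


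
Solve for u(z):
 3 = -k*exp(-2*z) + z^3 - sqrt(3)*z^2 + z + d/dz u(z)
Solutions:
 u(z) = C1 - k*exp(-2*z)/2 - z^4/4 + sqrt(3)*z^3/3 - z^2/2 + 3*z


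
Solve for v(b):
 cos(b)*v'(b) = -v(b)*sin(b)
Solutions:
 v(b) = C1*cos(b)


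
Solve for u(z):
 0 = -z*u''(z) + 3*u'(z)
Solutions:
 u(z) = C1 + C2*z^4


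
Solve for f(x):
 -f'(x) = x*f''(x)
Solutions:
 f(x) = C1 + C2*log(x)


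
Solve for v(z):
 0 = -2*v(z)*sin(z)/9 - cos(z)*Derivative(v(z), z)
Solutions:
 v(z) = C1*cos(z)^(2/9)


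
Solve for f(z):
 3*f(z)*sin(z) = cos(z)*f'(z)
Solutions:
 f(z) = C1/cos(z)^3


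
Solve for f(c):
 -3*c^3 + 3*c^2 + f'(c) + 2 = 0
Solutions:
 f(c) = C1 + 3*c^4/4 - c^3 - 2*c


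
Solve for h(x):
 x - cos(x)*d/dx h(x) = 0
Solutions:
 h(x) = C1 + Integral(x/cos(x), x)


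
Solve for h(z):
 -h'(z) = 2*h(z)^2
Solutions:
 h(z) = 1/(C1 + 2*z)


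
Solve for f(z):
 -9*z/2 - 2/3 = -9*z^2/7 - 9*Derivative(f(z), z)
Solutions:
 f(z) = C1 - z^3/21 + z^2/4 + 2*z/27


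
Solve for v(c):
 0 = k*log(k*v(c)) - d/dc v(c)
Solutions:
 li(k*v(c))/k = C1 + c*k


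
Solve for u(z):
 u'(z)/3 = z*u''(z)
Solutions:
 u(z) = C1 + C2*z^(4/3)


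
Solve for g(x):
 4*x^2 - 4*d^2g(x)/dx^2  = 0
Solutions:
 g(x) = C1 + C2*x + x^4/12


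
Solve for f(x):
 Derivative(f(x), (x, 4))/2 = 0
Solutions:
 f(x) = C1 + C2*x + C3*x^2 + C4*x^3


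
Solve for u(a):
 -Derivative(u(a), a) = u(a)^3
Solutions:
 u(a) = -sqrt(2)*sqrt(-1/(C1 - a))/2
 u(a) = sqrt(2)*sqrt(-1/(C1 - a))/2


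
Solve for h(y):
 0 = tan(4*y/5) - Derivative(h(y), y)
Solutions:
 h(y) = C1 - 5*log(cos(4*y/5))/4


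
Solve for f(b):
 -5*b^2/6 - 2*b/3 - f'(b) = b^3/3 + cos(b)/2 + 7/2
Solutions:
 f(b) = C1 - b^4/12 - 5*b^3/18 - b^2/3 - 7*b/2 - sin(b)/2


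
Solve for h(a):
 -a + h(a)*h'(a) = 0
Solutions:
 h(a) = -sqrt(C1 + a^2)
 h(a) = sqrt(C1 + a^2)


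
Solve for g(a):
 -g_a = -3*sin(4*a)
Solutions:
 g(a) = C1 - 3*cos(4*a)/4


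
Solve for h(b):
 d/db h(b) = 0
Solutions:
 h(b) = C1


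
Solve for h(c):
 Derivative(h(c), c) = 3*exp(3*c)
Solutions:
 h(c) = C1 + exp(3*c)


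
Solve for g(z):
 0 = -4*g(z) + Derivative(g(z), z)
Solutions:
 g(z) = C1*exp(4*z)


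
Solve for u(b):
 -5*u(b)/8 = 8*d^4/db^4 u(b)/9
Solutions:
 u(b) = (C1*sin(sqrt(3)*5^(1/4)*b/4) + C2*cos(sqrt(3)*5^(1/4)*b/4))*exp(-sqrt(3)*5^(1/4)*b/4) + (C3*sin(sqrt(3)*5^(1/4)*b/4) + C4*cos(sqrt(3)*5^(1/4)*b/4))*exp(sqrt(3)*5^(1/4)*b/4)


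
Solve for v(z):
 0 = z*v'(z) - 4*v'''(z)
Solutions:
 v(z) = C1 + Integral(C2*airyai(2^(1/3)*z/2) + C3*airybi(2^(1/3)*z/2), z)


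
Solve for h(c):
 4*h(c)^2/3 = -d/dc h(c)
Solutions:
 h(c) = 3/(C1 + 4*c)


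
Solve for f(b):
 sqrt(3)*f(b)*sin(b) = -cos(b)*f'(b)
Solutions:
 f(b) = C1*cos(b)^(sqrt(3))


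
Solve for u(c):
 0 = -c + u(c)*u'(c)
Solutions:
 u(c) = -sqrt(C1 + c^2)
 u(c) = sqrt(C1 + c^2)


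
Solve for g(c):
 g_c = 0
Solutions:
 g(c) = C1


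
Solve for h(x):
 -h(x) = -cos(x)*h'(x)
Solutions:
 h(x) = C1*sqrt(sin(x) + 1)/sqrt(sin(x) - 1)


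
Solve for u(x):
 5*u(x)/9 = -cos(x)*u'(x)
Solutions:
 u(x) = C1*(sin(x) - 1)^(5/18)/(sin(x) + 1)^(5/18)


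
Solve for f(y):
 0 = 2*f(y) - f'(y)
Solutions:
 f(y) = C1*exp(2*y)


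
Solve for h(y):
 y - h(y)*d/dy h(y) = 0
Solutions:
 h(y) = -sqrt(C1 + y^2)
 h(y) = sqrt(C1 + y^2)


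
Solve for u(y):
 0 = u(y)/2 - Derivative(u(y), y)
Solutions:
 u(y) = C1*exp(y/2)


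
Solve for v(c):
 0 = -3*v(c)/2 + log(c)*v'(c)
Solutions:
 v(c) = C1*exp(3*li(c)/2)


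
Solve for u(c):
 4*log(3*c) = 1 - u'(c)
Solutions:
 u(c) = C1 - 4*c*log(c) - c*log(81) + 5*c


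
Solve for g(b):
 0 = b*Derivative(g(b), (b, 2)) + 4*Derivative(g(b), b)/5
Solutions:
 g(b) = C1 + C2*b^(1/5)


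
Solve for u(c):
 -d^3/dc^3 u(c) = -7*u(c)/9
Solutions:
 u(c) = C3*exp(21^(1/3)*c/3) + (C1*sin(3^(5/6)*7^(1/3)*c/6) + C2*cos(3^(5/6)*7^(1/3)*c/6))*exp(-21^(1/3)*c/6)


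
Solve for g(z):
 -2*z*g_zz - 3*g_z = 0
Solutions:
 g(z) = C1 + C2/sqrt(z)


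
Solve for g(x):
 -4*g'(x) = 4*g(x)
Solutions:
 g(x) = C1*exp(-x)


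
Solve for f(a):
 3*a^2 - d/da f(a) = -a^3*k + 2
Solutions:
 f(a) = C1 + a^4*k/4 + a^3 - 2*a


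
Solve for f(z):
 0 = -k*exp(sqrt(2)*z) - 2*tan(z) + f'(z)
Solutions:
 f(z) = C1 + sqrt(2)*k*exp(sqrt(2)*z)/2 - 2*log(cos(z))


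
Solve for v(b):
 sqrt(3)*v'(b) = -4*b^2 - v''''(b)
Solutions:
 v(b) = C1 + C4*exp(-3^(1/6)*b) - 4*sqrt(3)*b^3/9 + (C2*sin(3^(2/3)*b/2) + C3*cos(3^(2/3)*b/2))*exp(3^(1/6)*b/2)


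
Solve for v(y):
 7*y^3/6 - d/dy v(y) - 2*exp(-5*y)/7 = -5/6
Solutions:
 v(y) = C1 + 7*y^4/24 + 5*y/6 + 2*exp(-5*y)/35


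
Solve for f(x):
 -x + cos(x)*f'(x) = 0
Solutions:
 f(x) = C1 + Integral(x/cos(x), x)


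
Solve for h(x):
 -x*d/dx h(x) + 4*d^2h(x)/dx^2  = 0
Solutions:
 h(x) = C1 + C2*erfi(sqrt(2)*x/4)


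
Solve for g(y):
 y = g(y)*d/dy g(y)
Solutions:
 g(y) = -sqrt(C1 + y^2)
 g(y) = sqrt(C1 + y^2)


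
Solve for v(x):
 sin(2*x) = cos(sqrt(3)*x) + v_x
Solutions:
 v(x) = C1 - sqrt(3)*sin(sqrt(3)*x)/3 - cos(2*x)/2


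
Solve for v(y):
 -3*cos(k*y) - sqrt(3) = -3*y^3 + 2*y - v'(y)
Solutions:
 v(y) = C1 - 3*y^4/4 + y^2 + sqrt(3)*y + 3*sin(k*y)/k


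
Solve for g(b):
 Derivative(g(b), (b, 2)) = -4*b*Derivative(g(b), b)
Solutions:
 g(b) = C1 + C2*erf(sqrt(2)*b)


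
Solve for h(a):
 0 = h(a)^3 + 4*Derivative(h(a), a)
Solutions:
 h(a) = -sqrt(2)*sqrt(-1/(C1 - a))
 h(a) = sqrt(2)*sqrt(-1/(C1 - a))


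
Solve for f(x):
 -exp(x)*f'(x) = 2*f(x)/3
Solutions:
 f(x) = C1*exp(2*exp(-x)/3)


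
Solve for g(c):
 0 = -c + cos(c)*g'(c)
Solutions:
 g(c) = C1 + Integral(c/cos(c), c)


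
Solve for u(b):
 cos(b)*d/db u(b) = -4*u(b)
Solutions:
 u(b) = C1*(sin(b)^2 - 2*sin(b) + 1)/(sin(b)^2 + 2*sin(b) + 1)


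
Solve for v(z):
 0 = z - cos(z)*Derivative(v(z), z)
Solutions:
 v(z) = C1 + Integral(z/cos(z), z)


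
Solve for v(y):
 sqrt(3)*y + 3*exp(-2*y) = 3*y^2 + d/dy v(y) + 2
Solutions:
 v(y) = C1 - y^3 + sqrt(3)*y^2/2 - 2*y - 3*exp(-2*y)/2


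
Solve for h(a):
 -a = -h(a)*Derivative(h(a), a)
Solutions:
 h(a) = -sqrt(C1 + a^2)
 h(a) = sqrt(C1 + a^2)


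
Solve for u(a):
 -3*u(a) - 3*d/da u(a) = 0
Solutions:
 u(a) = C1*exp(-a)


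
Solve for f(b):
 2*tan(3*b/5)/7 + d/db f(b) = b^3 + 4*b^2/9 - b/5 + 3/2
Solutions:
 f(b) = C1 + b^4/4 + 4*b^3/27 - b^2/10 + 3*b/2 + 10*log(cos(3*b/5))/21


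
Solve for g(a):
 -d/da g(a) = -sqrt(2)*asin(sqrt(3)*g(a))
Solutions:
 Integral(1/asin(sqrt(3)*_y), (_y, g(a))) = C1 + sqrt(2)*a


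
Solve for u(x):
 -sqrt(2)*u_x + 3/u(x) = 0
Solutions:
 u(x) = -sqrt(C1 + 3*sqrt(2)*x)
 u(x) = sqrt(C1 + 3*sqrt(2)*x)


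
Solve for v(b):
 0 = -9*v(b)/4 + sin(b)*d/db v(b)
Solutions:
 v(b) = C1*(cos(b) - 1)^(9/8)/(cos(b) + 1)^(9/8)


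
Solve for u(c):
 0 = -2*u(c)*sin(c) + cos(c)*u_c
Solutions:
 u(c) = C1/cos(c)^2


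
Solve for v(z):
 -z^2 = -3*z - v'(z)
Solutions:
 v(z) = C1 + z^3/3 - 3*z^2/2


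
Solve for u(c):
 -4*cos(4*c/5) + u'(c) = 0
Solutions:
 u(c) = C1 + 5*sin(4*c/5)


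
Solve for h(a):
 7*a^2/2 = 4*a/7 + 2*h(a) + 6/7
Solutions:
 h(a) = 7*a^2/4 - 2*a/7 - 3/7


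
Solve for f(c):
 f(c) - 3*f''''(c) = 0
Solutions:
 f(c) = C1*exp(-3^(3/4)*c/3) + C2*exp(3^(3/4)*c/3) + C3*sin(3^(3/4)*c/3) + C4*cos(3^(3/4)*c/3)


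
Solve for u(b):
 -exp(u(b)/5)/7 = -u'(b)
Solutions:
 u(b) = 5*log(-1/(C1 + b)) + 5*log(35)


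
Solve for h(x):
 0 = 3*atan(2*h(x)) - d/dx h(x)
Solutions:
 Integral(1/atan(2*_y), (_y, h(x))) = C1 + 3*x


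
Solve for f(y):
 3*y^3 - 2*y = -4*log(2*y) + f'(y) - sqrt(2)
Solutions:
 f(y) = C1 + 3*y^4/4 - y^2 + 4*y*log(y) - 4*y + sqrt(2)*y + y*log(16)


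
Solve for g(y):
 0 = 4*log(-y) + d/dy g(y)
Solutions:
 g(y) = C1 - 4*y*log(-y) + 4*y


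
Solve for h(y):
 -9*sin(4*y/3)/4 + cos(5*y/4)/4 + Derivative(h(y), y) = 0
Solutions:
 h(y) = C1 - sin(5*y/4)/5 - 27*cos(4*y/3)/16


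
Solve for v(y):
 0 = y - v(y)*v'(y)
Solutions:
 v(y) = -sqrt(C1 + y^2)
 v(y) = sqrt(C1 + y^2)


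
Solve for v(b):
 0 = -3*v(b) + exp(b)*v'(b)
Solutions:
 v(b) = C1*exp(-3*exp(-b))


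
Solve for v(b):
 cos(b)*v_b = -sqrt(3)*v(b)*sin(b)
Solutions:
 v(b) = C1*cos(b)^(sqrt(3))


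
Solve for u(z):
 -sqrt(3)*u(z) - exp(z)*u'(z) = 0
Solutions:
 u(z) = C1*exp(sqrt(3)*exp(-z))


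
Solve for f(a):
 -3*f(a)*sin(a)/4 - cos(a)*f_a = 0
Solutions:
 f(a) = C1*cos(a)^(3/4)


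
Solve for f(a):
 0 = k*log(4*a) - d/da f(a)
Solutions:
 f(a) = C1 + a*k*log(a) - a*k + a*k*log(4)


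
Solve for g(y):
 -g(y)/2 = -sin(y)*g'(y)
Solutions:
 g(y) = C1*(cos(y) - 1)^(1/4)/(cos(y) + 1)^(1/4)


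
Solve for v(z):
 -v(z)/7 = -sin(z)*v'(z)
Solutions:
 v(z) = C1*(cos(z) - 1)^(1/14)/(cos(z) + 1)^(1/14)


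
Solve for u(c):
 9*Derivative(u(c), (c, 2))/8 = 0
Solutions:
 u(c) = C1 + C2*c


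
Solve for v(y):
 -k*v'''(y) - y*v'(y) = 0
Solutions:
 v(y) = C1 + Integral(C2*airyai(y*(-1/k)^(1/3)) + C3*airybi(y*(-1/k)^(1/3)), y)


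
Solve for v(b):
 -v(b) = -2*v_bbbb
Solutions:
 v(b) = C1*exp(-2^(3/4)*b/2) + C2*exp(2^(3/4)*b/2) + C3*sin(2^(3/4)*b/2) + C4*cos(2^(3/4)*b/2)


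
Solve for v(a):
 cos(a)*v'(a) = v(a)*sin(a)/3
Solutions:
 v(a) = C1/cos(a)^(1/3)


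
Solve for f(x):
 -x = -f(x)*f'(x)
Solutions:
 f(x) = -sqrt(C1 + x^2)
 f(x) = sqrt(C1 + x^2)


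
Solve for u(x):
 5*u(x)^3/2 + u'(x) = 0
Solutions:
 u(x) = -sqrt(-1/(C1 - 5*x))
 u(x) = sqrt(-1/(C1 - 5*x))


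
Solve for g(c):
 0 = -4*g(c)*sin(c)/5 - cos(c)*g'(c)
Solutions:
 g(c) = C1*cos(c)^(4/5)


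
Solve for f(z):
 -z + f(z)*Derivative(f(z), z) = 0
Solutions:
 f(z) = -sqrt(C1 + z^2)
 f(z) = sqrt(C1 + z^2)


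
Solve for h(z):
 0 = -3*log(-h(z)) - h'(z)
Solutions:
 -li(-h(z)) = C1 - 3*z


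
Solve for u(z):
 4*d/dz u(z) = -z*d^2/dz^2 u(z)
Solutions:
 u(z) = C1 + C2/z^3


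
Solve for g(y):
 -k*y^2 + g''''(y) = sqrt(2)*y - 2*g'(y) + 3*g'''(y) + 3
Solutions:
 g(y) = C1 + k*y^3/6 + 3*k*y/2 + sqrt(2)*y^2/4 + 3*y/2 + (C2 + C3*exp(-sqrt(3)*y) + C4*exp(sqrt(3)*y))*exp(y)


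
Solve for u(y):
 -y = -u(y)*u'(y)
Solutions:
 u(y) = -sqrt(C1 + y^2)
 u(y) = sqrt(C1 + y^2)


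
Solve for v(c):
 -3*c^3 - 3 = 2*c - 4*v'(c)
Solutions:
 v(c) = C1 + 3*c^4/16 + c^2/4 + 3*c/4


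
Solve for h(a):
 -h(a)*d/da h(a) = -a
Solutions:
 h(a) = -sqrt(C1 + a^2)
 h(a) = sqrt(C1 + a^2)


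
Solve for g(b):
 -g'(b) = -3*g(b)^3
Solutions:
 g(b) = -sqrt(2)*sqrt(-1/(C1 + 3*b))/2
 g(b) = sqrt(2)*sqrt(-1/(C1 + 3*b))/2


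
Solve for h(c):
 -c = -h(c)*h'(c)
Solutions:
 h(c) = -sqrt(C1 + c^2)
 h(c) = sqrt(C1 + c^2)


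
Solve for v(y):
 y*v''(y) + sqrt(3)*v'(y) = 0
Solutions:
 v(y) = C1 + C2*y^(1 - sqrt(3))


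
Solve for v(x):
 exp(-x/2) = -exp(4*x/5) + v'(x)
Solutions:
 v(x) = C1 + 5*exp(4*x/5)/4 - 2*exp(-x/2)


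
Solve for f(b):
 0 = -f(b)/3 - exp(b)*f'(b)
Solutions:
 f(b) = C1*exp(exp(-b)/3)


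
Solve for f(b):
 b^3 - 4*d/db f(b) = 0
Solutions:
 f(b) = C1 + b^4/16


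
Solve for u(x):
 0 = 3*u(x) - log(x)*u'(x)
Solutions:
 u(x) = C1*exp(3*li(x))


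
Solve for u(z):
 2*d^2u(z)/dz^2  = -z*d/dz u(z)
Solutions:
 u(z) = C1 + C2*erf(z/2)


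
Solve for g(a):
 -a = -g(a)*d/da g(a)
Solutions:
 g(a) = -sqrt(C1 + a^2)
 g(a) = sqrt(C1 + a^2)


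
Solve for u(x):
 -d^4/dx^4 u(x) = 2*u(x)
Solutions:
 u(x) = (C1*sin(2^(3/4)*x/2) + C2*cos(2^(3/4)*x/2))*exp(-2^(3/4)*x/2) + (C3*sin(2^(3/4)*x/2) + C4*cos(2^(3/4)*x/2))*exp(2^(3/4)*x/2)


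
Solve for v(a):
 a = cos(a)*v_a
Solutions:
 v(a) = C1 + Integral(a/cos(a), a)


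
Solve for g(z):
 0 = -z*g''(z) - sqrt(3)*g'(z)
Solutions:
 g(z) = C1 + C2*z^(1 - sqrt(3))


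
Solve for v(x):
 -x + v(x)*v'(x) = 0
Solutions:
 v(x) = -sqrt(C1 + x^2)
 v(x) = sqrt(C1 + x^2)


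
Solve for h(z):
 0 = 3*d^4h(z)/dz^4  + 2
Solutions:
 h(z) = C1 + C2*z + C3*z^2 + C4*z^3 - z^4/36


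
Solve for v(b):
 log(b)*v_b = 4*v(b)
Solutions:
 v(b) = C1*exp(4*li(b))


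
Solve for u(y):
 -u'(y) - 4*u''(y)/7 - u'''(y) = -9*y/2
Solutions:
 u(y) = C1 + 9*y^2/4 - 18*y/7 + (C2*sin(3*sqrt(5)*y/7) + C3*cos(3*sqrt(5)*y/7))*exp(-2*y/7)


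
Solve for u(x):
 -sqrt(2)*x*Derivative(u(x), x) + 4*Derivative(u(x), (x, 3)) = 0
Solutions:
 u(x) = C1 + Integral(C2*airyai(sqrt(2)*x/2) + C3*airybi(sqrt(2)*x/2), x)


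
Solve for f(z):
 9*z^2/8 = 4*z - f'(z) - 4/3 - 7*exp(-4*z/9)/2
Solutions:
 f(z) = C1 - 3*z^3/8 + 2*z^2 - 4*z/3 + 63*exp(-4*z/9)/8


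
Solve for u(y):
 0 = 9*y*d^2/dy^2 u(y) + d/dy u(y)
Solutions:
 u(y) = C1 + C2*y^(8/9)


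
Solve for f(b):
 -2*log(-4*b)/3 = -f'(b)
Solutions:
 f(b) = C1 + 2*b*log(-b)/3 + 2*b*(-1 + 2*log(2))/3


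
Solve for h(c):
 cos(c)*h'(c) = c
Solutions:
 h(c) = C1 + Integral(c/cos(c), c)


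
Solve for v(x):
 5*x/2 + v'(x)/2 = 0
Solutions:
 v(x) = C1 - 5*x^2/2


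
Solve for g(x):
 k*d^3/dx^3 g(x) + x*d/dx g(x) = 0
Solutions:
 g(x) = C1 + Integral(C2*airyai(x*(-1/k)^(1/3)) + C3*airybi(x*(-1/k)^(1/3)), x)


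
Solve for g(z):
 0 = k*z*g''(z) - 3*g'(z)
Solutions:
 g(z) = C1 + z^(((re(k) + 3)*re(k) + im(k)^2)/(re(k)^2 + im(k)^2))*(C2*sin(3*log(z)*Abs(im(k))/(re(k)^2 + im(k)^2)) + C3*cos(3*log(z)*im(k)/(re(k)^2 + im(k)^2)))


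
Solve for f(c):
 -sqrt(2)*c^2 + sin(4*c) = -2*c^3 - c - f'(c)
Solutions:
 f(c) = C1 - c^4/2 + sqrt(2)*c^3/3 - c^2/2 + cos(4*c)/4


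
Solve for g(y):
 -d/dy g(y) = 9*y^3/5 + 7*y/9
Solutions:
 g(y) = C1 - 9*y^4/20 - 7*y^2/18


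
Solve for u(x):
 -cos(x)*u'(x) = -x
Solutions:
 u(x) = C1 + Integral(x/cos(x), x)


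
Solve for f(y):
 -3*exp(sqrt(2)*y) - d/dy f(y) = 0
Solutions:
 f(y) = C1 - 3*sqrt(2)*exp(sqrt(2)*y)/2


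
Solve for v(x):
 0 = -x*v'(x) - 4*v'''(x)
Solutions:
 v(x) = C1 + Integral(C2*airyai(-2^(1/3)*x/2) + C3*airybi(-2^(1/3)*x/2), x)


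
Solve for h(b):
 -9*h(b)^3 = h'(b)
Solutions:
 h(b) = -sqrt(2)*sqrt(-1/(C1 - 9*b))/2
 h(b) = sqrt(2)*sqrt(-1/(C1 - 9*b))/2


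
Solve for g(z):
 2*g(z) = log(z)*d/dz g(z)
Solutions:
 g(z) = C1*exp(2*li(z))


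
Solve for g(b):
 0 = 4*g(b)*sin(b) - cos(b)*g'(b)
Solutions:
 g(b) = C1/cos(b)^4


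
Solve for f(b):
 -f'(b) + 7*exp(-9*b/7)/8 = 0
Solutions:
 f(b) = C1 - 49*exp(-9*b/7)/72


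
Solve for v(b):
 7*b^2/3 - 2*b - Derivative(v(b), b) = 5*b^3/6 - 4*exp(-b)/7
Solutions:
 v(b) = C1 - 5*b^4/24 + 7*b^3/9 - b^2 - 4*exp(-b)/7


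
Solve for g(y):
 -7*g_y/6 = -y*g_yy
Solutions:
 g(y) = C1 + C2*y^(13/6)


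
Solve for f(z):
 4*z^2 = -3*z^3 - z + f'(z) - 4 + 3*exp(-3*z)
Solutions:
 f(z) = C1 + 3*z^4/4 + 4*z^3/3 + z^2/2 + 4*z + exp(-3*z)


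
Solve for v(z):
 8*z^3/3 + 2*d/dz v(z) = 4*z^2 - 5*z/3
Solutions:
 v(z) = C1 - z^4/3 + 2*z^3/3 - 5*z^2/12


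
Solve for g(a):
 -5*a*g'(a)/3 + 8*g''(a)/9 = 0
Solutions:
 g(a) = C1 + C2*erfi(sqrt(15)*a/4)


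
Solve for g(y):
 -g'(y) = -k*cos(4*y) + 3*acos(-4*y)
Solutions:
 g(y) = C1 + k*sin(4*y)/4 - 3*y*acos(-4*y) - 3*sqrt(1 - 16*y^2)/4


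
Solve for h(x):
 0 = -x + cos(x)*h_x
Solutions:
 h(x) = C1 + Integral(x/cos(x), x)


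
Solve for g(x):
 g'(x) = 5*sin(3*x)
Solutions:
 g(x) = C1 - 5*cos(3*x)/3


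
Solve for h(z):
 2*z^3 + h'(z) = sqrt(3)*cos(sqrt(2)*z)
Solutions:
 h(z) = C1 - z^4/2 + sqrt(6)*sin(sqrt(2)*z)/2


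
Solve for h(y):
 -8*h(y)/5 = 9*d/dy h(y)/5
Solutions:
 h(y) = C1*exp(-8*y/9)


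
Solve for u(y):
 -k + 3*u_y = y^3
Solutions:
 u(y) = C1 + k*y/3 + y^4/12


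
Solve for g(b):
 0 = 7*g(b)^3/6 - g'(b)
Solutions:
 g(b) = -sqrt(3)*sqrt(-1/(C1 + 7*b))
 g(b) = sqrt(3)*sqrt(-1/(C1 + 7*b))


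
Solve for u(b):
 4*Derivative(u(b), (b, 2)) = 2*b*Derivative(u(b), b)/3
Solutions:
 u(b) = C1 + C2*erfi(sqrt(3)*b/6)


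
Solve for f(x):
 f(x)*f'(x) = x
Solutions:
 f(x) = -sqrt(C1 + x^2)
 f(x) = sqrt(C1 + x^2)


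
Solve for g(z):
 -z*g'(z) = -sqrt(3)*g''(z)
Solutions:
 g(z) = C1 + C2*erfi(sqrt(2)*3^(3/4)*z/6)


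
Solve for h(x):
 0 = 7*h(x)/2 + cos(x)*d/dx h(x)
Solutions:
 h(x) = C1*(sin(x) - 1)^(7/4)/(sin(x) + 1)^(7/4)


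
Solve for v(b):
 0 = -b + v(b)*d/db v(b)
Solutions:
 v(b) = -sqrt(C1 + b^2)
 v(b) = sqrt(C1 + b^2)


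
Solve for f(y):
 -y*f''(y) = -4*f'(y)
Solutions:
 f(y) = C1 + C2*y^5


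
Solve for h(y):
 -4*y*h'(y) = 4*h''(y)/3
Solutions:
 h(y) = C1 + C2*erf(sqrt(6)*y/2)


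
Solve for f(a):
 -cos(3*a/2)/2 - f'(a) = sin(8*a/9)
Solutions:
 f(a) = C1 - sin(3*a/2)/3 + 9*cos(8*a/9)/8


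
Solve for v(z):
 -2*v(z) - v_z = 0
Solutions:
 v(z) = C1*exp(-2*z)


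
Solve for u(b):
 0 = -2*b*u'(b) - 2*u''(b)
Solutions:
 u(b) = C1 + C2*erf(sqrt(2)*b/2)


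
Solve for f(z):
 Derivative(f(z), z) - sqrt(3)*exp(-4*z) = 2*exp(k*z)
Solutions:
 f(z) = C1 - sqrt(3)*exp(-4*z)/4 + 2*exp(k*z)/k


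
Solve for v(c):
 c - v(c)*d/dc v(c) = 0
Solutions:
 v(c) = -sqrt(C1 + c^2)
 v(c) = sqrt(C1 + c^2)


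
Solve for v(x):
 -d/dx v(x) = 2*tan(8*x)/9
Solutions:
 v(x) = C1 + log(cos(8*x))/36


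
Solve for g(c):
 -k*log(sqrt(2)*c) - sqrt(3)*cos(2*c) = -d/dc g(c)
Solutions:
 g(c) = C1 + c*k*(log(c) - 1) + c*k*log(2)/2 + sqrt(3)*sin(2*c)/2


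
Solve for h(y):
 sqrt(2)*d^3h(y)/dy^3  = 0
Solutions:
 h(y) = C1 + C2*y + C3*y^2


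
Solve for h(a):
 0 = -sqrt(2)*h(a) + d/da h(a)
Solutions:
 h(a) = C1*exp(sqrt(2)*a)


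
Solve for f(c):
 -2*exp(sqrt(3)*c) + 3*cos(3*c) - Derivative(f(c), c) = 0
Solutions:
 f(c) = C1 - 2*sqrt(3)*exp(sqrt(3)*c)/3 + sin(3*c)


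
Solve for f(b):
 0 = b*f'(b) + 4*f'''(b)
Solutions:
 f(b) = C1 + Integral(C2*airyai(-2^(1/3)*b/2) + C3*airybi(-2^(1/3)*b/2), b)


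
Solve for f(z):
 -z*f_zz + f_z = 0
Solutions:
 f(z) = C1 + C2*z^2


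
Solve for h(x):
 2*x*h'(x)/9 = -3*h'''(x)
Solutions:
 h(x) = C1 + Integral(C2*airyai(-2^(1/3)*x/3) + C3*airybi(-2^(1/3)*x/3), x)


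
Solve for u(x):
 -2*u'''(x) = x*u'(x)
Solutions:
 u(x) = C1 + Integral(C2*airyai(-2^(2/3)*x/2) + C3*airybi(-2^(2/3)*x/2), x)


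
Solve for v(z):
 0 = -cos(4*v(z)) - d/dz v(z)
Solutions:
 v(z) = -asin((C1 + exp(8*z))/(C1 - exp(8*z)))/4 + pi/4
 v(z) = asin((C1 + exp(8*z))/(C1 - exp(8*z)))/4


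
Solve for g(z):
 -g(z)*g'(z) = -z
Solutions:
 g(z) = -sqrt(C1 + z^2)
 g(z) = sqrt(C1 + z^2)


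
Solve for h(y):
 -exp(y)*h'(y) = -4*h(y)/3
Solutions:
 h(y) = C1*exp(-4*exp(-y)/3)


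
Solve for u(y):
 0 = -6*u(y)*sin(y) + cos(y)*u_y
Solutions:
 u(y) = C1/cos(y)^6


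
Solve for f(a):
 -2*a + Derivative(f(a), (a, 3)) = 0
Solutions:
 f(a) = C1 + C2*a + C3*a^2 + a^4/12


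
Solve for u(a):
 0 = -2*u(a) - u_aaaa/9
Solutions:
 u(a) = (C1*sin(2^(3/4)*sqrt(3)*a/2) + C2*cos(2^(3/4)*sqrt(3)*a/2))*exp(-2^(3/4)*sqrt(3)*a/2) + (C3*sin(2^(3/4)*sqrt(3)*a/2) + C4*cos(2^(3/4)*sqrt(3)*a/2))*exp(2^(3/4)*sqrt(3)*a/2)


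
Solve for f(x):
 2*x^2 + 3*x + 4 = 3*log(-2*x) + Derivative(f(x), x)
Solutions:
 f(x) = C1 + 2*x^3/3 + 3*x^2/2 - 3*x*log(-x) + x*(7 - 3*log(2))


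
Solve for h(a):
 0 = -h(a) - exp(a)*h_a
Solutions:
 h(a) = C1*exp(exp(-a))


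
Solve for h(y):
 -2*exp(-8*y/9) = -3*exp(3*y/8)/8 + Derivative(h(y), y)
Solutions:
 h(y) = C1 + exp(3*y/8) + 9*exp(-8*y/9)/4


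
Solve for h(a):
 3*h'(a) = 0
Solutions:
 h(a) = C1


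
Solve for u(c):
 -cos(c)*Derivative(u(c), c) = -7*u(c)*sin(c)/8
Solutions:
 u(c) = C1/cos(c)^(7/8)


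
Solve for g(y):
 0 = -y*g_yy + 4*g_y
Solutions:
 g(y) = C1 + C2*y^5


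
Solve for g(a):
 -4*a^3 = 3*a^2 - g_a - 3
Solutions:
 g(a) = C1 + a^4 + a^3 - 3*a


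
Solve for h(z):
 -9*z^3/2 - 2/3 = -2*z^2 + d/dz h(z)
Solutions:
 h(z) = C1 - 9*z^4/8 + 2*z^3/3 - 2*z/3


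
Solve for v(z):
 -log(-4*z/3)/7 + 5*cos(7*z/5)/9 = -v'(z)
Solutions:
 v(z) = C1 + z*log(-z)/7 - z*log(3)/7 - z/7 + 2*z*log(2)/7 - 25*sin(7*z/5)/63


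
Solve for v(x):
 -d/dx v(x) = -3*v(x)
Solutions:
 v(x) = C1*exp(3*x)


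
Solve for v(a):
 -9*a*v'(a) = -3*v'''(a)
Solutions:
 v(a) = C1 + Integral(C2*airyai(3^(1/3)*a) + C3*airybi(3^(1/3)*a), a)
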